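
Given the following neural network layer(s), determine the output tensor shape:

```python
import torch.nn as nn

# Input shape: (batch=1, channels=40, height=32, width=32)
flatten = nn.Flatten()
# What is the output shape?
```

Input: (1, 40, 32, 32) -> Output: (1, 40960)

Answer: (1, 40960)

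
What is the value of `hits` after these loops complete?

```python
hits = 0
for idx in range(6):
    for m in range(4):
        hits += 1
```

6 * 4 = 24
`hits` takes the values: 0 → 1 → 2 → 3 → 4 → 5 → 6 → 7 → 8 → 9 → 10 → 11 → 12 → 13 → 14 → 15 → 16 → 17 → 18 → 19 → 20 → 21 → 22 → 23 → 24

Answer: 24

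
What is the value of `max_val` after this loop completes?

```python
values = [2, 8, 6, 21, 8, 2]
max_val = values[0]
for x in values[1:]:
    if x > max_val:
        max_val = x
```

Maximum of [2, 8, 6, 21, 8, 2]
`max_val` takes the values: 2 → 8 → 21

Answer: 21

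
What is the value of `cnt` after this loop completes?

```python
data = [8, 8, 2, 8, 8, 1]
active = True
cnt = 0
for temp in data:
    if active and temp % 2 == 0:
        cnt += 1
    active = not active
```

Count even values at even positions
`cnt` takes the values: 0 → 1 → 2 → 3

Answer: 3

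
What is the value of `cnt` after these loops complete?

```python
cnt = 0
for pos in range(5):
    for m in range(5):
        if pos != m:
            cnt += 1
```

5² - 5 (exclude diagonal)
`cnt` takes the values: 0 → 1 → 2 → 3 → 4 → 5 → 6 → 7 → 8 → 9 → 10 → 11 → 12 → 13 → 14 → 15 → 16 → 17 → 18 → 19 → 20

Answer: 20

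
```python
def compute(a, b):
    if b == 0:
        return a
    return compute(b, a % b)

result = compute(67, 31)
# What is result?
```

compute(67, 31) -> compute(31, 5) -> compute(5, 1) -> compute(1, 0) -> 1

Answer: 1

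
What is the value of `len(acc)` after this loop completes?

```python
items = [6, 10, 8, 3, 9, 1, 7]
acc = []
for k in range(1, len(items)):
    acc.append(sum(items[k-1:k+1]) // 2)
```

Number of 2-element averages
`acc` takes the values: [] → [8] → [8, 9] → [8, 9, 5] → [8, 9, 5, 6] → [8, 9, 5, 6, 5] → [8, 9, 5, 6, 5, 4]
So `len(acc)` = 6

Answer: 6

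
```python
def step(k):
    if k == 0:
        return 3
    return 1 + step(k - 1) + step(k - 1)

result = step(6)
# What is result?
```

step(k) = 1 + 2·step(k-1), step(0)=3. Closed form: (3+1)·2^6 - 1 = 255.

Answer: 255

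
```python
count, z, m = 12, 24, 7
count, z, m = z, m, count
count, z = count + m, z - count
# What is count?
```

Trace:
`count, z, m = 12, 24, 7` → count = 12; z = 24; m = 7
`count, z, m = z, m, count` → count = 24; z = 7; m = 12
`count, z = count + m, z - count` → count = 36; z = -17
So count = 36

Answer: 36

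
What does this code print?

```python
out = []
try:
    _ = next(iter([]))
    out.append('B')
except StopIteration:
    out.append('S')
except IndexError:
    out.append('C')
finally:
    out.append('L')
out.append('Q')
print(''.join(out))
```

Execution trace: 'S' (except StopIteration) → 'L' (finally) → 'Q' (after the try/except). Output: SLQ

Answer: SLQ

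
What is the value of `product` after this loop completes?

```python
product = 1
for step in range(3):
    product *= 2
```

2^3 = 8
`product` takes the values: 1 → 2 → 4 → 8

Answer: 8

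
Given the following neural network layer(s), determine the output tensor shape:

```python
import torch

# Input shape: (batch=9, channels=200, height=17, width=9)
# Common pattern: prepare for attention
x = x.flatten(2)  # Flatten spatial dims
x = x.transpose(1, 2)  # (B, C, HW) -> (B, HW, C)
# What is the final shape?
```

Input: (9, 200, 17, 9) -> after flatten(2): (9, 200, 153) -> Output: (9, 153, 200)

Answer: (9, 153, 200)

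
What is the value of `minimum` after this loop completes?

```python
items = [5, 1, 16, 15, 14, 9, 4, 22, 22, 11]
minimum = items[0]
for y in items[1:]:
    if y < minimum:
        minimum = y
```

Minimum of [5, 1, 16, 15, 14, 9, 4, 22, 22, 11]
`minimum` takes the values: 5 → 1

Answer: 1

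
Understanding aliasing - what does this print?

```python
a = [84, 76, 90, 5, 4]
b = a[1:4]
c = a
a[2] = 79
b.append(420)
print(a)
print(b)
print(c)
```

Key concept: slice vs alias.
Step by step:
`a = [84, 76, 90, 5, 4]` → a = [84, 76, 90, 5, 4]
`b = a[1:4]` → b = [76, 90, 5]
`c = a` → c = [84, 76, 90, 5, 4] (same object as a)
`a[2] = 79` → a = [84, 76, 79, 5, 4] (same object as c); c = [84, 76, 79, 5, 4] (same object as a)
`b.append(420)` → b = [76, 90, 5, 420]
`print(a)` → prints [84, 76, 79, 5, 4]
`print(b)` → prints [76, 90, 5, 420]
`print(c)` → prints [84, 76, 79, 5, 4]

Answer:
[84, 76, 79, 5, 4]
[76, 90, 5, 420]
[84, 76, 79, 5, 4]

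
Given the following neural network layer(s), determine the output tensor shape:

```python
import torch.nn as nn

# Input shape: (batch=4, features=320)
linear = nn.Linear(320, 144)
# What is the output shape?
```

Input: (4, 320) -> Output: (4, 144)

Answer: (4, 144)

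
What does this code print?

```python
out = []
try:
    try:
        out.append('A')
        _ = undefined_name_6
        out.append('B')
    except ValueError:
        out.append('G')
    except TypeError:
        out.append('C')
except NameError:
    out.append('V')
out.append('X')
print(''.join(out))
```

Execution trace: 'A' (inner try body) → 'V' (outer except NameError) → 'X' (after the try/except). Output: AVX

Answer: AVX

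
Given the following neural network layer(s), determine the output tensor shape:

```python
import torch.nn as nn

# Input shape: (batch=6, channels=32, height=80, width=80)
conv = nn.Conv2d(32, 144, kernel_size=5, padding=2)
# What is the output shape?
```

Input: (6, 32, 80, 80) -> Output: (6, 144, 80, 80)

Answer: (6, 144, 80, 80)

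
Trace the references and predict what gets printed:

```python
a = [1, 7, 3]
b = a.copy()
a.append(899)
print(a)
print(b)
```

Key concept: list.copy() creates independent copy.
Step by step:
`a = [1, 7, 3]` → a = [1, 7, 3]
`b = a.copy()` → b = [1, 7, 3]
`a.append(899)` → a = [1, 7, 3, 899]
`print(a)` → prints [1, 7, 3, 899]
`print(b)` → prints [1, 7, 3]

Answer:
[1, 7, 3, 899]
[1, 7, 3]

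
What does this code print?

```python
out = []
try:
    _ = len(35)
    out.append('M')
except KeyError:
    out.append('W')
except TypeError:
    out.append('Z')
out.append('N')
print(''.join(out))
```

Execution trace: 'Z' (except TypeError) → 'N' (after the try/except). Output: ZN

Answer: ZN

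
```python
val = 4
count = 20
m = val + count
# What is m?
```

Trace:
`val = 4` → val = 4
`count = 20` → count = 20
`m = val + count` → m = 24
So m = 24

Answer: 24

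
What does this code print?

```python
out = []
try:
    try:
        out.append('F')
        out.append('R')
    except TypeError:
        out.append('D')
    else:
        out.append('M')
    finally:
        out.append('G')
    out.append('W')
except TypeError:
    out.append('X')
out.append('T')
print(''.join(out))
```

Execution trace: 'F' (inner try body) → 'R' (inner try body, no exception) → 'M' (inner else) → 'G' (inner finally) → 'W' (try body, no exception) → 'T' (after the try/except). Output: FRMGWT

Answer: FRMGWT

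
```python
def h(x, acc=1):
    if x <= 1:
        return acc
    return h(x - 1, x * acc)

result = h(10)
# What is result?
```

Accumulator trace (n, acc): (10, 1) -> (9, 10) -> (8, 90) -> (7, 720) -> (6, 5040) -> (5, 30240) -> (4, 151200) -> (3, 604800) -> (2, 1814400) -> (1, 3628800) -> return 3628800

Answer: 3628800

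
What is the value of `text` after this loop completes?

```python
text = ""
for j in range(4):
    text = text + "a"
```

Repeat 'a' 4 times
`text` takes the values: "" → "a" → "aa" → "aaa" → "aaaa"

Answer: "aaaa"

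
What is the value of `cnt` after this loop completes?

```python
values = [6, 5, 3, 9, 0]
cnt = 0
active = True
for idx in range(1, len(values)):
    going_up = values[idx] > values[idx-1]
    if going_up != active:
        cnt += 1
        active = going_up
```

Count direction changes in [6, 5, 3, 9, 0]
`cnt` takes the values: 0 → 1 → 2 → 3

Answer: 3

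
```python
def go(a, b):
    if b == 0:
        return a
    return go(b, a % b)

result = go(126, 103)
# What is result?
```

go(126, 103) -> go(103, 23) -> go(23, 11) -> go(11, 1) -> go(1, 0) -> 1

Answer: 1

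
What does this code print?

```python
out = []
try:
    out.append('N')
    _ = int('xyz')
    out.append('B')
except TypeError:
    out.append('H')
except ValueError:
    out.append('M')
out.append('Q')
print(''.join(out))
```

Execution trace: 'N' (try body) → 'M' (except ValueError) → 'Q' (after the try/except). Output: NMQ

Answer: NMQ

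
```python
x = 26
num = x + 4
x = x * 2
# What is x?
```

Trace:
`x = 26` → x = 26
`num = x + 4` → num = 30
`x = x * 2` → x = 52
So x = 52

Answer: 52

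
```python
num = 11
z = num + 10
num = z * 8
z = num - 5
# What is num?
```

Trace:
`num = 11` → num = 11
`z = num + 10` → z = 21
`num = z * 8` → num = 168
`z = num - 5` → z = 163
So num = 168

Answer: 168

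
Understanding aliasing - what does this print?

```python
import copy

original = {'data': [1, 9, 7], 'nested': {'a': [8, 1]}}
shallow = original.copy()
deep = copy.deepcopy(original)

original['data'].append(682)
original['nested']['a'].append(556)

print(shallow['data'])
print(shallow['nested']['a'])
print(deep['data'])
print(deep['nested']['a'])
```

Key concept: comparing shallow vs deep copy.
Step by step:
`original = {'data': [1, 9, 7], 'nested': {'a': [8, 1]}}` → original = {'data': [1, 9, 7], 'nested': {'a': [8, 1]}}
`shallow = original.copy()` → shallow = {'data': [1, 9, 7], 'nested': {'a': [8, 1]}}
`deep = copy.deepcopy(original)` → deep = {'data': [1, 9, 7], 'nested': {'a': [8, 1]}}
`original['data'].append(682)` → original = {'data': [1, 9, 7, 682], 'nested': {'a': [8, 1]}}; shallow = {'data': [1, 9, 7, 682], 'nested': {'a': [8, 1]}}
`original['nested']['a'].append(556)` → original = {'data': [1, 9, 7, 682], 'nested': {'a': [8, 1, 556]}}; shallow = {'data': [1, 9, 7, 682], 'nested': {'a': [8, 1, 556]}}
`print(shallow['data'])` → prints [1, 9, 7, 682]
`print(shallow['nested']['a'])` → prints [8, 1, 556]
`print(deep['data'])` → prints [1, 9, 7]
`print(deep['nested']['a'])` → prints [8, 1]

Answer:
[1, 9, 7, 682]
[8, 1, 556]
[1, 9, 7]
[8, 1]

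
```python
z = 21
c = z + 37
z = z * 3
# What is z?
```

Trace:
`z = 21` → z = 21
`c = z + 37` → c = 58
`z = z * 3` → z = 63
So z = 63

Answer: 63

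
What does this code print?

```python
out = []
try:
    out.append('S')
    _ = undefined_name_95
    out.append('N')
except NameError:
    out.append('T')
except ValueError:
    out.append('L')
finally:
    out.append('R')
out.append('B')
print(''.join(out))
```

Execution trace: 'S' (try body) → 'T' (except NameError) → 'R' (finally) → 'B' (after the try/except). Output: STRB

Answer: STRB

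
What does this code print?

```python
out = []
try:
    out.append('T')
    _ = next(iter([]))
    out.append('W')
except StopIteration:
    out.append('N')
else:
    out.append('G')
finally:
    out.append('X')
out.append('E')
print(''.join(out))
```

Execution trace: 'T' (try body) → 'N' (except StopIteration) → 'X' (finally) → 'E' (after the try/except). Output: TNXE

Answer: TNXE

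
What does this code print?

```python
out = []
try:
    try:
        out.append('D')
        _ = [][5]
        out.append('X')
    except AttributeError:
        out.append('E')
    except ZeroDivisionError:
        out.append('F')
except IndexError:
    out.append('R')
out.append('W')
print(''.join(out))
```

Execution trace: 'D' (inner try body) → 'R' (outer except IndexError) → 'W' (after the try/except). Output: DRW

Answer: DRW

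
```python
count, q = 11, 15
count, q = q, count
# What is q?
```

Trace:
`count, q = 11, 15` → count = 11; q = 15
`count, q = q, count` → count = 15; q = 11
So q = 11

Answer: 11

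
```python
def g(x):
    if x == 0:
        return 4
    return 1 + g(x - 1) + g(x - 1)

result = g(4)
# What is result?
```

g(x) = 1 + 2·g(x-1), g(0)=4. Closed form: (4+1)·2^4 - 1 = 79.

Answer: 79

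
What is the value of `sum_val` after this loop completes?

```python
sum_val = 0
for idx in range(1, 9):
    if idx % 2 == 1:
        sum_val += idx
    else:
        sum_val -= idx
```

Add odd, subtract even
`sum_val` takes the values: 0 → 1 → -1 → 2 → -2 → 3 → -3 → 4 → -4

Answer: -4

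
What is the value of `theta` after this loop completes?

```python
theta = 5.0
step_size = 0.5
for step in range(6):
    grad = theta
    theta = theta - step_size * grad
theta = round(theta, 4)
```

Gradient descent: w = 5.0 * (1 - 0.5)^6
`theta` takes the values: 5.0 → 2.5 → 1.25 → 0.625 → 0.3125 → 0.15625 → 0.078125 → 0.0781

Answer: 0.0781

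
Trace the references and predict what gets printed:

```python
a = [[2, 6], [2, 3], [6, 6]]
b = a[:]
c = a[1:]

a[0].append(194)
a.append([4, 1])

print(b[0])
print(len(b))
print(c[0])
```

Key concept: slice with nested mutation.
Step by step:
`a = [[2, 6], [2, 3], [6, 6]]` → a = [[2, 6], [2, 3], [6, 6]]
`b = a[:]` → b = [[2, 6], [2, 3], [6, 6]]
`c = a[1:]` → c = [[2, 3], [6, 6]]
`a[0].append(194)` → a = [[2, 6, 194], [2, 3], [6, 6]]; b = [[2, 6, 194], [2, 3], [6, 6]]
`a.append([4, 1])` → a = [[2, 6, 194], [2, 3], [6, 6], [4, 1]]
`print(b[0])` → prints [2, 6, 194]
`print(len(b))` → prints 3
`print(c[0])` → prints [2, 3]

Answer:
[2, 6, 194]
3
[2, 3]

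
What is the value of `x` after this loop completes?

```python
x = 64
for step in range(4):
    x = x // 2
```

Halve 4 times: 64 // 2^4 = 4
`x` takes the values: 64 → 32 → 16 → 8 → 4

Answer: 4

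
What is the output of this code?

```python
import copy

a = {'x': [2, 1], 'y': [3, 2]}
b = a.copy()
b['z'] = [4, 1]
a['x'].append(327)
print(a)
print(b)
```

Key concept: shallow copy of dict with mutable values.
Step by step:
`a = {'x': [2, 1], 'y': [3, 2]}` → a = {'x': [2, 1], 'y': [3, 2]}
`b = a.copy()` → b = {'x': [2, 1], 'y': [3, 2]}
`b['z'] = [4, 1]` → b = {'x': [2, 1], 'y': [3, 2], 'z': [4, 1]}
`a['x'].append(327)` → a = {'x': [2, 1, 327], 'y': [3, 2]}; b = {'x': [2, 1, 327], 'y': [3, 2], 'z': [4, 1]}
`print(a)` → prints {'x': [2, 1, 327], 'y': [3, 2]}
`print(b)` → prints {'x': [2, 1, 327], 'y': [3, 2], 'z': [4, 1]}

Answer:
{'x': [2, 1, 327], 'y': [3, 2]}
{'x': [2, 1, 327], 'y': [3, 2], 'z': [4, 1]}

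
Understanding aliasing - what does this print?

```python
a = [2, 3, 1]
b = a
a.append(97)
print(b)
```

Key concept: basic list aliasing.
Step by step:
`a = [2, 3, 1]` → a = [2, 3, 1]
`b = a` → b = [2, 3, 1] (same object as a)
`a.append(97)` → a = [2, 3, 1, 97] (same object as b); b = [2, 3, 1, 97] (same object as a)
`print(b)` → prints [2, 3, 1, 97]

Answer: [2, 3, 1, 97]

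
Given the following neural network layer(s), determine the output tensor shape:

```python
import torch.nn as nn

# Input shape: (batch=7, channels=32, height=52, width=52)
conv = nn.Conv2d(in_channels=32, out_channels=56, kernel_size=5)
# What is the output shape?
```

Input: (7, 32, 52, 52) -> Output: (7, 56, 48, 48)

Answer: (7, 56, 48, 48)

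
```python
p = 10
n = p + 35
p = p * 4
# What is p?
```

Trace:
`p = 10` → p = 10
`n = p + 35` → n = 45
`p = p * 4` → p = 40
So p = 40

Answer: 40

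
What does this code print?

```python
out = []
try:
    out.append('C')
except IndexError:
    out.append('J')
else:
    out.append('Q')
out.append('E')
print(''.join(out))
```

Execution trace: 'C' (try body, no exception) → 'Q' (else) → 'E' (after the try/except). Output: CQE

Answer: CQE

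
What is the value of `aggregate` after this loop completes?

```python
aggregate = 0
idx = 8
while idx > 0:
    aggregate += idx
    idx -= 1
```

Sum 8 down to 1
`aggregate` takes the values: 0 → 8 → 15 → 21 → 26 → 30 → 33 → 35 → 36

Answer: 36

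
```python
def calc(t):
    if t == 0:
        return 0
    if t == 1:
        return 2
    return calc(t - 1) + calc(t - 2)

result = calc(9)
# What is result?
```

Build up from base cases: calc(0)=0, calc(1)=2, calc(2)=2, calc(3)=4, calc(4)=6, calc(5)=10, calc(6)=16, ..., calc(9)=68

Answer: 68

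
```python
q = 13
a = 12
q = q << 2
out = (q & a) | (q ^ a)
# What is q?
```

Trace:
`q = 13` → q = 13
`a = 12` → a = 12
`q = q << 2` → q = 52
`out = (q & a) | (q ^ a)` → out = 60
So q = 52

Answer: 52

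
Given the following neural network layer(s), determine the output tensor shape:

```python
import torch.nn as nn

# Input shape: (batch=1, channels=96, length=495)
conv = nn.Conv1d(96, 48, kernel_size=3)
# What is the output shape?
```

Input: (1, 96, 495) -> Output: (1, 48, 493)

Answer: (1, 48, 493)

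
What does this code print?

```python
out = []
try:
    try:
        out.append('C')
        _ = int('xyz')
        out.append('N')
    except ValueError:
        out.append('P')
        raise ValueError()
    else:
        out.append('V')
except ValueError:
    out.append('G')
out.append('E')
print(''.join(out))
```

Execution trace: 'C' (inner try body) → 'P' (inner except ValueError) → 'G' (outer except ValueError) → 'E' (after the try/except). Output: CPGE

Answer: CPGE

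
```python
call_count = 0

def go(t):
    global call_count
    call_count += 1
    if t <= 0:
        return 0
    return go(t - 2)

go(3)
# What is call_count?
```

Linear recursion stepping by 2: 3 calls from t=3 down to ≤0.

Answer: 3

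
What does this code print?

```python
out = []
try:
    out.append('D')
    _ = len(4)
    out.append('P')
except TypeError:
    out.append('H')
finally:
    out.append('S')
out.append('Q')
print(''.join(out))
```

Execution trace: 'D' (try body) → 'H' (except TypeError) → 'S' (finally) → 'Q' (after the try/except). Output: DHSQ

Answer: DHSQ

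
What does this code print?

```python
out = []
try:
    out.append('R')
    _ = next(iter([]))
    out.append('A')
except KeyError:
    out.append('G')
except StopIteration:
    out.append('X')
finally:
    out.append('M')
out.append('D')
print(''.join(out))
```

Execution trace: 'R' (try body) → 'X' (except StopIteration) → 'M' (finally) → 'D' (after the try/except). Output: RXMD

Answer: RXMD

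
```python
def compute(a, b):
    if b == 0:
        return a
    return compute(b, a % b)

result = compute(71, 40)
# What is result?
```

compute(71, 40) -> compute(40, 31) -> compute(31, 9) -> compute(9, 4) -> compute(4, 1) -> compute(1, 0) -> 1

Answer: 1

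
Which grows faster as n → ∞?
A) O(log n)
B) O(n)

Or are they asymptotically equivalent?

O(log n) vs O(n): Higher order terms dominate.

Answer: B) O(n) grows faster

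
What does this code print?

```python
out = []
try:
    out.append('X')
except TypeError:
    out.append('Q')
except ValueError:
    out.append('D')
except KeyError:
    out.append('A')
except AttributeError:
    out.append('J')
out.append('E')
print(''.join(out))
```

Execution trace: 'X' (try body, no exception) → 'E' (after the try/except). Output: XE

Answer: XE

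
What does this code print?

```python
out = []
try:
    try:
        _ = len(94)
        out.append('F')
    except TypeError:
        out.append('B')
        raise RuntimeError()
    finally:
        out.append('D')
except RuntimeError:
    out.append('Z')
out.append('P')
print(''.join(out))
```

Execution trace: 'B' (inner except TypeError) → 'D' (inner finally) → 'Z' (outer except RuntimeError) → 'P' (after the try/except). Output: BDZP

Answer: BDZP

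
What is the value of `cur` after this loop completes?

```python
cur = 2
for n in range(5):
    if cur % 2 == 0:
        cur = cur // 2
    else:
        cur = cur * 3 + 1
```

Collatz-style transformation from 2
`cur` takes the values: 2 → 1 → 4 → 2 → 1 → 4

Answer: 4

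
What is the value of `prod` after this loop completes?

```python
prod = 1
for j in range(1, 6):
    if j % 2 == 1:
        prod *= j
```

Product of odd numbers 1 to 5
`prod` takes the values: 1 → 3 → 15

Answer: 15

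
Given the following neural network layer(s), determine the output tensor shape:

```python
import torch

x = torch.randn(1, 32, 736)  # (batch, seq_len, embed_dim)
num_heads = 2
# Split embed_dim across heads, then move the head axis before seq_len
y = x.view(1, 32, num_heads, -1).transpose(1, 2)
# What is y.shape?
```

Input: (1, 32, 736) -> head_dim = 736 // 2 = 368; after view: (1, 32, 2, 368) -> after transpose(1, 2): (1, 2, 32, 368) -> Output: (1, 2, 32, 368)

Answer: (1, 2, 32, 368)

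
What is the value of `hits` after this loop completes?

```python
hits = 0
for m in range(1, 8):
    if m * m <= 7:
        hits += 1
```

Count numbers where m² ≤ 7
`hits` takes the values: 0 → 1 → 2

Answer: 2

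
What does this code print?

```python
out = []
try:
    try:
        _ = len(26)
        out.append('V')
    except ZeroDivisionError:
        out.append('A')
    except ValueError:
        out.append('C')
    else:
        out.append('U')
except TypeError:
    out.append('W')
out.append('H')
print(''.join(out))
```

Execution trace: 'W' (outer except TypeError) → 'H' (after the try/except). Output: WH

Answer: WH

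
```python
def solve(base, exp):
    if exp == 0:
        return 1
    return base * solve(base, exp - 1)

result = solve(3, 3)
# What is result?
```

solve(3, 3) = 3 * 3 * 3 = 27

Answer: 27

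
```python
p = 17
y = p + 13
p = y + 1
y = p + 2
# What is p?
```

Trace:
`p = 17` → p = 17
`y = p + 13` → y = 30
`p = y + 1` → p = 31
`y = p + 2` → y = 33
So p = 31

Answer: 31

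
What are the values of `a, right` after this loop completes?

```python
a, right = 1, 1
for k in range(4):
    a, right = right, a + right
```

Fibonacci: after 4 iterations
`a, right` takes the values: (1, 1) → (1, 2) → (2, 3) → (3, 5) → (5, 8)

Answer: 5, 8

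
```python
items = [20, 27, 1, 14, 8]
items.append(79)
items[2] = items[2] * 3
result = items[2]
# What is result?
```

Trace:
`items = [20, 27, 1, 14, 8]` → items = [20, 27, 1, 14, 8]
`items.append(79)` → items = [20, 27, 1, 14, 8, 79]
`items[2] = items[2] * 3` → items = [20, 27, 3, 14, 8, 79]
`result = items[2]` → result = 3
So result = 3

Answer: 3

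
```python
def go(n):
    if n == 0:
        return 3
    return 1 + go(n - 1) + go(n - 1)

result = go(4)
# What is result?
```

go(n) = 1 + 2·go(n-1), go(0)=3. Closed form: (3+1)·2^4 - 1 = 63.

Answer: 63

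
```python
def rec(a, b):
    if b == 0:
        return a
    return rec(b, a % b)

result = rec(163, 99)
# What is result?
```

rec(163, 99) -> rec(99, 64) -> rec(64, 35) -> rec(35, 29) -> rec(29, 6) -> rec(6, 5) -> rec(5, 1) -> rec(1, 0) -> 1

Answer: 1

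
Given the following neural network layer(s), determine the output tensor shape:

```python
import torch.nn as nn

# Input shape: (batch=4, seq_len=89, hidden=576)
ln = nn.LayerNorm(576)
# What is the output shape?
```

Input: (4, 89, 576) -> Output: (4, 89, 576)

Answer: (4, 89, 576)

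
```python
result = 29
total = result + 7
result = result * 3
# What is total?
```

Trace:
`result = 29` → result = 29
`total = result + 7` → total = 36
`result = result * 3` → result = 87
So total = 36

Answer: 36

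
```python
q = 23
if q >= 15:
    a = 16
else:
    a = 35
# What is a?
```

Trace:
`q = 23` → q = 23
`if q >= 15: ...` → q >= 15 is True → a = 16
So a = 16

Answer: 16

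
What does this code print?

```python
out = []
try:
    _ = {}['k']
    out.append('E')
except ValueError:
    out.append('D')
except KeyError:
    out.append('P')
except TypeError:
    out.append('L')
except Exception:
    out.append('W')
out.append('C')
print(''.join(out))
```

Execution trace: 'P' (except KeyError) → 'C' (after the try/except). Output: PC

Answer: PC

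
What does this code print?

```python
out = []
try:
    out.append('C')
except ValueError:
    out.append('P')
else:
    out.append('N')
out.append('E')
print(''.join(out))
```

Execution trace: 'C' (try body, no exception) → 'N' (else) → 'E' (after the try/except). Output: CNE

Answer: CNE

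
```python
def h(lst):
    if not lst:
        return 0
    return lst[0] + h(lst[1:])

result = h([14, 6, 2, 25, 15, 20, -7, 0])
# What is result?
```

14 + 6 + 2 + 25 + 15 + 20 + (-7) + 0 + 0 = 75

Answer: 75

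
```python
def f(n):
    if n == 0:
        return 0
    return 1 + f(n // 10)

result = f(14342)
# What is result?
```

Count of digits of 14342: 5

Answer: 5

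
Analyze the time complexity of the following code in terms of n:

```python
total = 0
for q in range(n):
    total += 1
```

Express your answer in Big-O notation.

Each loop level contributes: n. Multiplying the contributions gives O(n).

Answer: O(n)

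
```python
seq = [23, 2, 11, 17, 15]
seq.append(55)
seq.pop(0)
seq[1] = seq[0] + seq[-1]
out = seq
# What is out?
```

Trace:
`seq = [23, 2, 11, 17, 15]` → seq = [23, 2, 11, 17, 15]
`seq.append(55)` → seq = [23, 2, 11, 17, 15, 55]
`seq.pop(0)` → seq = [2, 11, 17, 15, 55]
`seq[1] = seq[0] + seq[-1]` → seq = [2, 57, 17, 15, 55]
`out = seq` → out = [2, 57, 17, 15, 55]
So out = [2, 57, 17, 15, 55]

Answer: [2, 57, 17, 15, 55]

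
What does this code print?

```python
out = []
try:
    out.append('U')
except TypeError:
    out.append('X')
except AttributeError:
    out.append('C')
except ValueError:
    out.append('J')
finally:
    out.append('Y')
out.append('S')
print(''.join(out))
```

Execution trace: 'U' (try body, no exception) → 'Y' (finally) → 'S' (after the try/except). Output: UYS

Answer: UYS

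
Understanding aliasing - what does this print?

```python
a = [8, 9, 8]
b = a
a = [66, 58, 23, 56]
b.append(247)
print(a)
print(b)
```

Key concept: rebinding vs mutation: a is rebound to a new list, b still points at the original.
Step by step:
`a = [8, 9, 8]` → a = [8, 9, 8]
`b = a` → b = [8, 9, 8] (same object as a)
`a = [66, 58, 23, 56]` → a = [66, 58, 23, 56]
`b.append(247)` → b = [8, 9, 8, 247]
`print(a)` → prints [66, 58, 23, 56]
`print(b)` → prints [8, 9, 8, 247]

Answer:
[66, 58, 23, 56]
[8, 9, 8, 247]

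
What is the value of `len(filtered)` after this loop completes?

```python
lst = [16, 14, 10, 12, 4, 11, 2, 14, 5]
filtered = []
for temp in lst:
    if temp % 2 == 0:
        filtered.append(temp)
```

Count even numbers in [16, 14, 10, 12, 4, 11, 2, 14, 5]
`filtered` takes the values: [] → [16] → [16, 14] → [16, 14, 10] → [16, 14, 10, 12] → [16, 14, 10, 12, 4] → [16, 14, 10, 12, 4, 2] → [16, 14, 10, 12, 4, 2, 14]
So `len(filtered)` = 7

Answer: 7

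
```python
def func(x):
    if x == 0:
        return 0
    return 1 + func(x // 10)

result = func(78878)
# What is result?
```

Count of digits of 78878: 5

Answer: 5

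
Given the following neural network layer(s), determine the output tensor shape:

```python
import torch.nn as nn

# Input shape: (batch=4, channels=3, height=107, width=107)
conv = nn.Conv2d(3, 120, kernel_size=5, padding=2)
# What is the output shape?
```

Input: (4, 3, 107, 107) -> Output: (4, 120, 107, 107)

Answer: (4, 120, 107, 107)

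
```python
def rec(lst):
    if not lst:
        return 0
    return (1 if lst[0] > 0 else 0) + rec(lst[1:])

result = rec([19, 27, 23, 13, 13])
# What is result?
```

Count of positive elements in [19, 27, 23, 13, 13] = 5

Answer: 5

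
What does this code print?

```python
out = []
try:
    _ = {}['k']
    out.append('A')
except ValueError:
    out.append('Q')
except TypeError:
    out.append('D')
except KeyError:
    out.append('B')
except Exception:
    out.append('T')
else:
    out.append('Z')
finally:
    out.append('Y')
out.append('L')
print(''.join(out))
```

Execution trace: 'B' (except KeyError) → 'Y' (finally) → 'L' (after the try/except). Output: BYL

Answer: BYL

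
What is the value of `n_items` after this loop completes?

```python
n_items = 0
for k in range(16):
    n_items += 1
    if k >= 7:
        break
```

Loop breaks when k reaches 7, n_items is 8
`n_items` takes the values: 0 → 1 → 2 → 3 → 4 → 5 → 6 → 7 → 8

Answer: 8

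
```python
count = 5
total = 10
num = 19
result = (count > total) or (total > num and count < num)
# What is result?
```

Trace:
`count = 5` → count = 5
`total = 10` → total = 10
`num = 19` → num = 19
`result = (count > total) or (total > num and count < num)` → result = False
So result = False

Answer: False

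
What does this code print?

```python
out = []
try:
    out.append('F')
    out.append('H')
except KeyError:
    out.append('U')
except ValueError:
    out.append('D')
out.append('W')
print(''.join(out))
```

Execution trace: 'F' (try body) → 'H' (try body, no exception) → 'W' (after the try/except). Output: FHW

Answer: FHW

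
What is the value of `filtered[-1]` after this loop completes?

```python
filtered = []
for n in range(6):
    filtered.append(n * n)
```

Last element of squares 0 to 5
`filtered` takes the values: [] → [0] → [0, 1] → [0, 1, 4] → [0, 1, 4, 9] → [0, 1, 4, 9, 16] → [0, 1, 4, 9, 16, 25]
So `filtered[-1]` = 25

Answer: 25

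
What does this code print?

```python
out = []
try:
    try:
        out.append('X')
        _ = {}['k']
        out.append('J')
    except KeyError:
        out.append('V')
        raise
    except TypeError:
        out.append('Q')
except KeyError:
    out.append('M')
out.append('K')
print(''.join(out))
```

Execution trace: 'X' (inner try body) → 'V' (inner except KeyError) → 'M' (outer except KeyError) → 'K' (after the try/except). Output: XVMK

Answer: XVMK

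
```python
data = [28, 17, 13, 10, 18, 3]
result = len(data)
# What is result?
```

Trace:
`data = [28, 17, 13, 10, 18, 3]` → data = [28, 17, 13, 10, 18, 3]
`result = len(data)` → result = 6
So result = 6

Answer: 6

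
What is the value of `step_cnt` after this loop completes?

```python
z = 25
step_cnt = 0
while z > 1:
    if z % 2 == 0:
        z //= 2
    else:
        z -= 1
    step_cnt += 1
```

Steps to reduce 25 to 1
`step_cnt` takes the values: 0 → 1 → 2 → 3 → 4 → 5 → 6

Answer: 6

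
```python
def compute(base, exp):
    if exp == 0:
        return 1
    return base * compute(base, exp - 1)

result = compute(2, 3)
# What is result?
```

compute(2, 3) = 2 * 2 * 2 = 8

Answer: 8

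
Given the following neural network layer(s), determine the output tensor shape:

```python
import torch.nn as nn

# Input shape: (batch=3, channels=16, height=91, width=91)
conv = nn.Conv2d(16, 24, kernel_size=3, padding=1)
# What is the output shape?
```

Input: (3, 16, 91, 91) -> Output: (3, 24, 91, 91)

Answer: (3, 24, 91, 91)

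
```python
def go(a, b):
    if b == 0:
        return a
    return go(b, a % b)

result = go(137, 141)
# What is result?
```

go(137, 141) -> go(141, 137) -> go(137, 4) -> go(4, 1) -> go(1, 0) -> 1

Answer: 1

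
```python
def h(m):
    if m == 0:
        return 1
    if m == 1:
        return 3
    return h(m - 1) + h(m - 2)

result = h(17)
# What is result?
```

Build up from base cases: h(0)=1, h(1)=3, h(2)=4, h(3)=7, h(4)=11, h(5)=18, h(6)=29, ..., h(17)=5778

Answer: 5778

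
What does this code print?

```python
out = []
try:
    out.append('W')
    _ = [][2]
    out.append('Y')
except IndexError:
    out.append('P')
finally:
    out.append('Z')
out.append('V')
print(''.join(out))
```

Execution trace: 'W' (try body) → 'P' (except IndexError) → 'Z' (finally) → 'V' (after the try/except). Output: WPZV

Answer: WPZV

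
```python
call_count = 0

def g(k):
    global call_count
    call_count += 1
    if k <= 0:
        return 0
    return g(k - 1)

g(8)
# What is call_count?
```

Linear recursion stepping by 1: 9 calls from k=8 down to ≤0.

Answer: 9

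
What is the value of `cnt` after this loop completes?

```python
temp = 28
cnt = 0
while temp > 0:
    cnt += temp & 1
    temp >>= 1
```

Count set bits in 28 (binary: 0b11100)
`cnt` takes the values: 0 → 1 → 2 → 3

Answer: 3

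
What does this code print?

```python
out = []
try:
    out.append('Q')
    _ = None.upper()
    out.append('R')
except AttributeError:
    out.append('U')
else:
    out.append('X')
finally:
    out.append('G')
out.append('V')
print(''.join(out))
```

Execution trace: 'Q' (try body) → 'U' (except AttributeError) → 'G' (finally) → 'V' (after the try/except). Output: QUGV

Answer: QUGV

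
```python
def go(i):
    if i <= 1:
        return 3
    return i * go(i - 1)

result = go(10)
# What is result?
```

go(10) = 10 * 9 * 8 * 7 * 6 * 5 * 4 * 3 * 2 * 3 = 10886400

Answer: 10886400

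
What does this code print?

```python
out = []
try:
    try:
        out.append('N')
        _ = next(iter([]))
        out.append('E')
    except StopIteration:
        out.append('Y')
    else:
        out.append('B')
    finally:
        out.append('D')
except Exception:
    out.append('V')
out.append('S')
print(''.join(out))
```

Execution trace: 'N' (inner try body) → 'Y' (inner except StopIteration) → 'D' (inner finally) → 'S' (after the try/except). Output: NYDS

Answer: NYDS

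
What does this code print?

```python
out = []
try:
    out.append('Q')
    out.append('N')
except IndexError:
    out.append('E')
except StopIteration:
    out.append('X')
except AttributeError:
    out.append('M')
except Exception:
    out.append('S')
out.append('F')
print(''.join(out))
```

Execution trace: 'Q' (try body) → 'N' (try body, no exception) → 'F' (after the try/except). Output: QNF

Answer: QNF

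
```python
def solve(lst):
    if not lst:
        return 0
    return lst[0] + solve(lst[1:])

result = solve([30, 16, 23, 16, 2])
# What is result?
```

30 + 16 + 23 + 16 + 2 + 0 = 87

Answer: 87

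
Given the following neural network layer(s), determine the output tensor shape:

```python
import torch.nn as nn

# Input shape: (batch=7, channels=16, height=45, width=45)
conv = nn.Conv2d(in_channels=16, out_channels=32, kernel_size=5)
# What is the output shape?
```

Input: (7, 16, 45, 45) -> Output: (7, 32, 41, 41)

Answer: (7, 32, 41, 41)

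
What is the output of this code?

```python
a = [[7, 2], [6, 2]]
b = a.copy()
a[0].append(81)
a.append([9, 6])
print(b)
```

Key concept: shallow copy with nested lists.
Step by step:
`a = [[7, 2], [6, 2]]` → a = [[7, 2], [6, 2]]
`b = a.copy()` → b = [[7, 2], [6, 2]]
`a[0].append(81)` → a = [[7, 2, 81], [6, 2]]; b = [[7, 2, 81], [6, 2]]
`a.append([9, 6])` → a = [[7, 2, 81], [6, 2], [9, 6]]
`print(b)` → prints [[7, 2, 81], [6, 2]]

Answer: [[7, 2, 81], [6, 2]]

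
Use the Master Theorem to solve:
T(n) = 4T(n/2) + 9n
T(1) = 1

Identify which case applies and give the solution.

a=4, b=2, f(n)=9n. log_2(4) = 2. Since c=1 < 2, Case 1 applies: T(n) = Θ(n^log_b(a)) = O(n^2).

Answer: O(n^2) - Case 1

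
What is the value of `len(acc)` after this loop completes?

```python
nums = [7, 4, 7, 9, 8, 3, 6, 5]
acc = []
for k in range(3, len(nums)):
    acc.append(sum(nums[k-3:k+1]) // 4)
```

Number of 4-element averages
`acc` takes the values: [] → [6] → [6, 7] → [6, 7, 6] → [6, 7, 6, 6] → [6, 7, 6, 6, 5]
So `len(acc)` = 5

Answer: 5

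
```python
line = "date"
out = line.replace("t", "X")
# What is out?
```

Trace:
`line = "date"` → line = 'date'
`out = line.replace("t", "X")` → out = 'daXe'
So out = 'daXe'

Answer: 'daXe'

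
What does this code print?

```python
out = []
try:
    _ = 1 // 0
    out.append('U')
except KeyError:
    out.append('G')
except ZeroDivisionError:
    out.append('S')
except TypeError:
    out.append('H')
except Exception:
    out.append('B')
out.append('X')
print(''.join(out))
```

Execution trace: 'S' (except ZeroDivisionError) → 'X' (after the try/except). Output: SX

Answer: SX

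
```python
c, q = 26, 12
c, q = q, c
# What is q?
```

Trace:
`c, q = 26, 12` → c = 26; q = 12
`c, q = q, c` → c = 12; q = 26
So q = 26

Answer: 26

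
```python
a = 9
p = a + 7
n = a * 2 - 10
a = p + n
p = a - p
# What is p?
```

Trace:
`a = 9` → a = 9
`p = a + 7` → p = 16
`n = a * 2 - 10` → n = 8
`a = p + n` → a = 24
`p = a - p` → p = 8
So p = 8

Answer: 8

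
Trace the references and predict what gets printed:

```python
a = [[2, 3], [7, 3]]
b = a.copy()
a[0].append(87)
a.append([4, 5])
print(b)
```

Key concept: shallow copy with nested lists.
Step by step:
`a = [[2, 3], [7, 3]]` → a = [[2, 3], [7, 3]]
`b = a.copy()` → b = [[2, 3], [7, 3]]
`a[0].append(87)` → a = [[2, 3, 87], [7, 3]]; b = [[2, 3, 87], [7, 3]]
`a.append([4, 5])` → a = [[2, 3, 87], [7, 3], [4, 5]]
`print(b)` → prints [[2, 3, 87], [7, 3]]

Answer: [[2, 3, 87], [7, 3]]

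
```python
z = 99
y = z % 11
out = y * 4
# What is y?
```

Trace:
`z = 99` → z = 99
`y = z % 11` → y = 0
`out = y * 4` → out = 0
So y = 0

Answer: 0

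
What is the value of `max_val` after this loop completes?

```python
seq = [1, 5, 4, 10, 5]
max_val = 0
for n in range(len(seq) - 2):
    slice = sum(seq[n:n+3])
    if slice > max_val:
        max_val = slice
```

Max sum of 3-element window in [1, 5, 4, 10, 5]
`max_val` takes the values: 0 → 10 → 19

Answer: 19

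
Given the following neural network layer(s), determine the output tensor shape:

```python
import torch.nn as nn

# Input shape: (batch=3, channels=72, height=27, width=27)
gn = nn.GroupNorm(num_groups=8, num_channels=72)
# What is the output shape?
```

Input: (3, 72, 27, 27) -> Output: (3, 72, 27, 27)

Answer: (3, 72, 27, 27)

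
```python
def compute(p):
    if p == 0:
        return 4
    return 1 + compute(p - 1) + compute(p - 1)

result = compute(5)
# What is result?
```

compute(p) = 1 + 2·compute(p-1), compute(0)=4. Closed form: (4+1)·2^5 - 1 = 159.

Answer: 159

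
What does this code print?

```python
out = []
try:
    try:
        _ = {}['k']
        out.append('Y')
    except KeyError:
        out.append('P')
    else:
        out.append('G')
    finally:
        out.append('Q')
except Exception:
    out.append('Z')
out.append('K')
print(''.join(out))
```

Execution trace: 'P' (inner except KeyError) → 'Q' (inner finally) → 'K' (after the try/except). Output: PQK

Answer: PQK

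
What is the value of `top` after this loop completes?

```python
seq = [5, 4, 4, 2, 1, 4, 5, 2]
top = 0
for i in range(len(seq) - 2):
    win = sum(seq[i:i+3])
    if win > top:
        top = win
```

Max sum of 3-element window in [5, 4, 4, 2, 1, 4, 5, 2]
`top` takes the values: 0 → 13

Answer: 13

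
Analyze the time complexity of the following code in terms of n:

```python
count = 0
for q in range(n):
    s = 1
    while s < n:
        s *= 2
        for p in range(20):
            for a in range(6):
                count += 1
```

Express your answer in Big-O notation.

Each loop level contributes: n × log n × 1 × 1. Multiplying the contributions gives O(n log n).

Answer: O(n log n)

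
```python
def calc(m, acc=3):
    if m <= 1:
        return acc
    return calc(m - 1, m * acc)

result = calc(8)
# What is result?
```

Accumulator trace (n, acc): (8, 3) -> (7, 24) -> (6, 168) -> (5, 1008) -> (4, 5040) -> (3, 20160) -> (2, 60480) -> (1, 120960) -> return 120960

Answer: 120960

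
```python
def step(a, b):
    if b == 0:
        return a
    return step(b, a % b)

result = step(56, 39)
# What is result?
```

step(56, 39) -> step(39, 17) -> step(17, 5) -> step(5, 2) -> step(2, 1) -> step(1, 0) -> 1

Answer: 1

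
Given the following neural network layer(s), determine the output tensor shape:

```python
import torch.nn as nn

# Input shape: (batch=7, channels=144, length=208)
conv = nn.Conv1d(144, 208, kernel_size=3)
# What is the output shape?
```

Input: (7, 144, 208) -> Output: (7, 208, 206)

Answer: (7, 208, 206)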